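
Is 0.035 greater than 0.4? No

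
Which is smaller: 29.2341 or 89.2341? 29.2341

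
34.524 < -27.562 False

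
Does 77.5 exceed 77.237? Yes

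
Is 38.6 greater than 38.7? No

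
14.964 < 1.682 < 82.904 False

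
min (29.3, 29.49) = 29.3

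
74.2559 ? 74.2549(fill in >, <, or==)>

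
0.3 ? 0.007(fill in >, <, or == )>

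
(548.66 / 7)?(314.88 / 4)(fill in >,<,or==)<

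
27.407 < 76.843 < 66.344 False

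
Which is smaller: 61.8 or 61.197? 61.197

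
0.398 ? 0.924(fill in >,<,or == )<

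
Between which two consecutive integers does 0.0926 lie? 0 and 1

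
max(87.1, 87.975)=87.975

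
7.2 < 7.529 True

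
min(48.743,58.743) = 48.743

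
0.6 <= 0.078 False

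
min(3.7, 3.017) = 3.017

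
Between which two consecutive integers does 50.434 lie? 50 and 51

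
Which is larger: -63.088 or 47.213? 47.213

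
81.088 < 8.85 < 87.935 False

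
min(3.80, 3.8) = 3.80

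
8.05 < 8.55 True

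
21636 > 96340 False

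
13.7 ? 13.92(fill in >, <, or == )<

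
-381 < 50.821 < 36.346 False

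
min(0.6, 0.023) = 0.023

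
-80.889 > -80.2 False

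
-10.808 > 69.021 False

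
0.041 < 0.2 True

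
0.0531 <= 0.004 False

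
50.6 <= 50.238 False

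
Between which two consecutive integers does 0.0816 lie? 0 and 1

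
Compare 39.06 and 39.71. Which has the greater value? 39.71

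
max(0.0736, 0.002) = 0.0736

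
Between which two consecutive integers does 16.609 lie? 16 and 17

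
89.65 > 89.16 True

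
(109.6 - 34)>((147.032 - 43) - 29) True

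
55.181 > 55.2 False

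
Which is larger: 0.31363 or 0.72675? 0.72675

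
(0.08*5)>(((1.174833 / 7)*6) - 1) True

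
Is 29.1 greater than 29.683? No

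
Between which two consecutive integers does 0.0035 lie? 0 and 1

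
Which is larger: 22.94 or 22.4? 22.94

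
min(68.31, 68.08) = 68.08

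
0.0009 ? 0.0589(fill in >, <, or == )<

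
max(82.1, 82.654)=82.654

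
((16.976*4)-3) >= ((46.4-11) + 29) True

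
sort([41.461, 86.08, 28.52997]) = [28.52997, 41.461, 86.08]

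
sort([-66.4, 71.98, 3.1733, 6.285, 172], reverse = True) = [172, 71.98, 6.285, 3.1733, -66.4]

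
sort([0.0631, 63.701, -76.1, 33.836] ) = [-76.1, 0.0631, 33.836, 63.701]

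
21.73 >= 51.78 False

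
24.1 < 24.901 True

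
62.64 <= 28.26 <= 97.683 False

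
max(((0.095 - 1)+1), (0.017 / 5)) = 0.095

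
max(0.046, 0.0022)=0.046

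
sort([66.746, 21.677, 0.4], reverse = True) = [66.746, 21.677, 0.4]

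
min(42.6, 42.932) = 42.6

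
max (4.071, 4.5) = 4.5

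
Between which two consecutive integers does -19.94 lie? -20 and -19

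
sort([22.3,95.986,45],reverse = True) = [95.986,45,22.3]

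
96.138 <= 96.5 True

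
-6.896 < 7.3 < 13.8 True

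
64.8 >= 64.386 True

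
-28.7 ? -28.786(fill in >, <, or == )>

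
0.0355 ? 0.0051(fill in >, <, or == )>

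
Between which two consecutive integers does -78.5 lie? -79 and -78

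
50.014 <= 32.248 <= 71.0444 False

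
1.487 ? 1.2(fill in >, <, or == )>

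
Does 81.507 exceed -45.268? Yes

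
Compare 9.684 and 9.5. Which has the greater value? 9.684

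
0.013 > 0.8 False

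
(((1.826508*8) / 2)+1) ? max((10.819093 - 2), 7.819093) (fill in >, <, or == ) <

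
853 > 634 True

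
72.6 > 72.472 True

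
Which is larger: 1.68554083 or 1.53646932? 1.68554083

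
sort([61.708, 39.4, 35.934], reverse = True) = [61.708, 39.4, 35.934]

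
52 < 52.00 False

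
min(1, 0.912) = 0.912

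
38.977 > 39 False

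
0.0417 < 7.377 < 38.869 True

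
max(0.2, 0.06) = 0.2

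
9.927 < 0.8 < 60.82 False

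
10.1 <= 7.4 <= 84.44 False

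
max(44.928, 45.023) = 45.023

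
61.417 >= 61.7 False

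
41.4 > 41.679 False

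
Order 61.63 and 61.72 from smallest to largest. 61.63, 61.72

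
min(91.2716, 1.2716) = 1.2716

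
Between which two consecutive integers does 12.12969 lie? 12 and 13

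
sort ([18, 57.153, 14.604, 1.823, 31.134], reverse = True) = [57.153, 31.134, 18, 14.604, 1.823]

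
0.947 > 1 False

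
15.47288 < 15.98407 True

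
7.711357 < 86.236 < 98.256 True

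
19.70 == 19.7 True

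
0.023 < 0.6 True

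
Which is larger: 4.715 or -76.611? 4.715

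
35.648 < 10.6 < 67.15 False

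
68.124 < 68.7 True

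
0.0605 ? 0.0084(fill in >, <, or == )>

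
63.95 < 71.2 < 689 True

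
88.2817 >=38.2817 True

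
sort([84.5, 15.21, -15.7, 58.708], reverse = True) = [84.5, 58.708, 15.21, -15.7]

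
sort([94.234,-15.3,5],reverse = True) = [94.234,5,-15.3]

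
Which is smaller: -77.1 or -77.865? -77.865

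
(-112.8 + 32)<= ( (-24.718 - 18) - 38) True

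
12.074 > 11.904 True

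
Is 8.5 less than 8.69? Yes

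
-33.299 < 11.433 True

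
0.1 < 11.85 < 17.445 True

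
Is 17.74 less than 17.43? No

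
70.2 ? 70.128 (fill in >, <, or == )>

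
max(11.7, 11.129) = 11.7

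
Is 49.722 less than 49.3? No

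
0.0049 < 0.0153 True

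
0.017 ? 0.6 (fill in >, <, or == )<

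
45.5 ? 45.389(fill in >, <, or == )>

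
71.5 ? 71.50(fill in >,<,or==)==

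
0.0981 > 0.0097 True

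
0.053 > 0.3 False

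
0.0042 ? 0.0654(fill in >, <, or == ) <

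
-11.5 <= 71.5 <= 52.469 False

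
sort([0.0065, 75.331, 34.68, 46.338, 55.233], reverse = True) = [75.331, 55.233, 46.338, 34.68, 0.0065]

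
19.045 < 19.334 True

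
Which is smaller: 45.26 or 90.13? 45.26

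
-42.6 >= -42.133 False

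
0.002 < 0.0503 True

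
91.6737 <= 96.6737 True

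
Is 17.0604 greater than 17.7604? No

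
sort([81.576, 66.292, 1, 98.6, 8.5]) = [1, 8.5, 66.292, 81.576, 98.6]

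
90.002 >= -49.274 True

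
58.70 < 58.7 False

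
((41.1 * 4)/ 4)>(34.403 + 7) False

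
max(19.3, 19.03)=19.3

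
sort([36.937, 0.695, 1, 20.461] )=[0.695, 1, 20.461, 36.937]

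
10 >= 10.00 True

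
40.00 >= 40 True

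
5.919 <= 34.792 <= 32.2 False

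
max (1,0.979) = 1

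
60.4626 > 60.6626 False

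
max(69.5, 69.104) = 69.5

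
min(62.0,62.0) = 62.0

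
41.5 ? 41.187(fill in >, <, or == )>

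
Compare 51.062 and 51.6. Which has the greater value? 51.6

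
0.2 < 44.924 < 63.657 True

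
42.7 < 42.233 False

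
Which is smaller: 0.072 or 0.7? 0.072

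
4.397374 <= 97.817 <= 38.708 False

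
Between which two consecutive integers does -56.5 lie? -57 and -56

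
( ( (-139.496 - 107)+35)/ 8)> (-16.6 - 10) True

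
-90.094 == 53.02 False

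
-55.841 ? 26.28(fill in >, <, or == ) <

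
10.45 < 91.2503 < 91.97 True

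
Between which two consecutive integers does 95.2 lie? 95 and 96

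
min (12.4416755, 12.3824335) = 12.3824335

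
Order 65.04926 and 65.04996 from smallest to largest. 65.04926, 65.04996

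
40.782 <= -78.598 False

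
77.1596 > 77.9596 False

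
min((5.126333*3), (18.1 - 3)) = 15.1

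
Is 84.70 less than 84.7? No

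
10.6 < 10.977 True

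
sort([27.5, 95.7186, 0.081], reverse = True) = [95.7186, 27.5, 0.081]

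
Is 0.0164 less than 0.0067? No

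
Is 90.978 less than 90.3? No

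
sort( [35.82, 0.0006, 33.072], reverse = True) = [35.82, 33.072, 0.0006]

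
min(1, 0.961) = 0.961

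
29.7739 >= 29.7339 True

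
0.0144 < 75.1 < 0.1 False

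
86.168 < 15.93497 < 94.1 False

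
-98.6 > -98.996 True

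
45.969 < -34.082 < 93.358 False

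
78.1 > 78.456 False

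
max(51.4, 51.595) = 51.595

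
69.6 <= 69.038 False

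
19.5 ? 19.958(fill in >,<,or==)<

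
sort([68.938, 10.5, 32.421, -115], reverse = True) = [68.938, 32.421, 10.5, -115]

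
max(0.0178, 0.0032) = 0.0178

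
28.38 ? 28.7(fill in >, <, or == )<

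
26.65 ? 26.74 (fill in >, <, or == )<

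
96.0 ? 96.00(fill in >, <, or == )==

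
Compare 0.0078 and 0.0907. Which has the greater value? 0.0907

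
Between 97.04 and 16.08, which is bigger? 97.04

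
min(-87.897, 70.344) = -87.897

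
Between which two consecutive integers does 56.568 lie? 56 and 57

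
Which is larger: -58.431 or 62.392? 62.392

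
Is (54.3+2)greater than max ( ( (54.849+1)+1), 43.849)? No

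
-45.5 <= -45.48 True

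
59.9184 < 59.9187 True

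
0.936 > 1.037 False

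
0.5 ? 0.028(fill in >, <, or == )>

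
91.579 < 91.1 False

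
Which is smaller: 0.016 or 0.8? 0.016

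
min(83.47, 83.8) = 83.47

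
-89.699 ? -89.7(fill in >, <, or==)>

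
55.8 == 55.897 False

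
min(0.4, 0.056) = 0.056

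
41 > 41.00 False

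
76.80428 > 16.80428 True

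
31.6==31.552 False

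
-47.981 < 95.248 True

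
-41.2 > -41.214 True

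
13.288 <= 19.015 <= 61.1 True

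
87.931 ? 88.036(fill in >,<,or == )<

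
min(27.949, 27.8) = 27.8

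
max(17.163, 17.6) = 17.6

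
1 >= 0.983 True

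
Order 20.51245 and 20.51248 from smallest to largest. 20.51245, 20.51248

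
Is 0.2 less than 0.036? No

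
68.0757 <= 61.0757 False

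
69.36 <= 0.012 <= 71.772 False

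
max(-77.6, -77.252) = -77.252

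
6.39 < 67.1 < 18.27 False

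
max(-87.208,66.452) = 66.452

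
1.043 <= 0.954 False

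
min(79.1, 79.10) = 79.1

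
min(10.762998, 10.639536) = 10.639536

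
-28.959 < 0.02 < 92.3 True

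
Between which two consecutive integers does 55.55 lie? 55 and 56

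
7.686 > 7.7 False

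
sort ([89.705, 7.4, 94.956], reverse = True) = [94.956, 89.705, 7.4]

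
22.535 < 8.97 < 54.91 False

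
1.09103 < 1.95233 True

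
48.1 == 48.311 False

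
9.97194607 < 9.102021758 False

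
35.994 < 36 True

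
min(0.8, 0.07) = 0.07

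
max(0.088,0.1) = 0.1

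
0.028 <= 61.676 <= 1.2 False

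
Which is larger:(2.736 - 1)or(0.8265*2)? (2.736 - 1)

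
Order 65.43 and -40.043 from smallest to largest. -40.043, 65.43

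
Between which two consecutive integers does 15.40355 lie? 15 and 16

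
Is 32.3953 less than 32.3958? Yes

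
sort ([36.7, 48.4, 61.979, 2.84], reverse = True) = [61.979, 48.4, 36.7, 2.84]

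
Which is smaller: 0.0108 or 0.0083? 0.0083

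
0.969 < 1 True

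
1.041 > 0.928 True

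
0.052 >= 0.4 False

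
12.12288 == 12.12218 False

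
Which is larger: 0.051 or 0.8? 0.8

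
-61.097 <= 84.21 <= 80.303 False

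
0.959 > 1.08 False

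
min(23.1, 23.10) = 23.1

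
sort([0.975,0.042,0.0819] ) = [0.042,0.0819,0.975]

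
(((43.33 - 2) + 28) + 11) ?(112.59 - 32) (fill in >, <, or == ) <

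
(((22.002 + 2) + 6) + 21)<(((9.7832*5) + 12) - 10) False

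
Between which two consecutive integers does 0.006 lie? 0 and 1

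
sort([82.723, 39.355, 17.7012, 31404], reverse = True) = [31404, 82.723, 39.355, 17.7012]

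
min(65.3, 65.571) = 65.3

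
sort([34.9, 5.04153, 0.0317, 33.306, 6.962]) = [0.0317, 5.04153, 6.962, 33.306, 34.9]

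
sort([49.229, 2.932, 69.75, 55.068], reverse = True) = [69.75, 55.068, 49.229, 2.932]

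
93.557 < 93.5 False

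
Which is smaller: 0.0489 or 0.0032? 0.0032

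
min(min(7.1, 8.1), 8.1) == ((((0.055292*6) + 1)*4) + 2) False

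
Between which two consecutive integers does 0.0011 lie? 0 and 1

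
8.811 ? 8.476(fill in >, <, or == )>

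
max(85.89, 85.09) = 85.89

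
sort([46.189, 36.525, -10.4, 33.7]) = [-10.4, 33.7, 36.525, 46.189]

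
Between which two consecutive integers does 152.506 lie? 152 and 153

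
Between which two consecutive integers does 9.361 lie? 9 and 10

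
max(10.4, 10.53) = 10.53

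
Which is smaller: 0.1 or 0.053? 0.053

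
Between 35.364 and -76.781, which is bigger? 35.364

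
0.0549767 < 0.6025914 True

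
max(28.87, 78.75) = 78.75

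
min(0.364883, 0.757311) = 0.364883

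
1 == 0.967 False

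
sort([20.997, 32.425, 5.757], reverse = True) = [32.425, 20.997, 5.757]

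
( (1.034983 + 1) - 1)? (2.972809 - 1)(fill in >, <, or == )<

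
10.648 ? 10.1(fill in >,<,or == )>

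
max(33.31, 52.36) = 52.36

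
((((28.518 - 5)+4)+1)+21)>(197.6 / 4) True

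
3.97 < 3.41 False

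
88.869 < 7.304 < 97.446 False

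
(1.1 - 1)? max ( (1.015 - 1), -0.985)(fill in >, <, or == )>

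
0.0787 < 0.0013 False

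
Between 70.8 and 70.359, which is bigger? 70.8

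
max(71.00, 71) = 71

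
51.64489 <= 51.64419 False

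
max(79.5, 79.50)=79.50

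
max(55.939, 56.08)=56.08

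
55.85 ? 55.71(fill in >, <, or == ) >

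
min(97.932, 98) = 97.932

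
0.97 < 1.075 True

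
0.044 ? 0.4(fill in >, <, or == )<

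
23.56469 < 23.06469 False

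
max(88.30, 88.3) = 88.3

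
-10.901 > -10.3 False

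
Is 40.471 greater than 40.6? No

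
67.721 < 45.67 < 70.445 False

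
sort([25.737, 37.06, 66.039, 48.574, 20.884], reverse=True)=[66.039, 48.574, 37.06, 25.737, 20.884]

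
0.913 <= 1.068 True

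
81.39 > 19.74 True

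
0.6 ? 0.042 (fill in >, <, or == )>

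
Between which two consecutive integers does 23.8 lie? 23 and 24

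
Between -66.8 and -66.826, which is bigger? -66.8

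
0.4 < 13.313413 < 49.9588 True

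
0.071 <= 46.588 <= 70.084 True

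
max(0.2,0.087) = 0.2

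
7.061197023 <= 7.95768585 True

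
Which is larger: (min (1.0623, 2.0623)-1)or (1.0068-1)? (min (1.0623, 2.0623)-1)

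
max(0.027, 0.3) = 0.3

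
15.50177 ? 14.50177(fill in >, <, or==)>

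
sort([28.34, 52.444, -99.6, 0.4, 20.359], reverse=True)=[52.444, 28.34, 20.359, 0.4, -99.6]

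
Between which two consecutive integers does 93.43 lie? 93 and 94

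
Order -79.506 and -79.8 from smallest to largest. -79.8, -79.506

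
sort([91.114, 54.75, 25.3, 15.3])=[15.3, 25.3, 54.75, 91.114]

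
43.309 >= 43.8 False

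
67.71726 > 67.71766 False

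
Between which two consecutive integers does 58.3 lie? 58 and 59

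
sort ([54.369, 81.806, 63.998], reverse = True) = [81.806, 63.998, 54.369]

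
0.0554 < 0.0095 False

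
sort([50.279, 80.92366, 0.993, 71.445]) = [0.993, 50.279, 71.445, 80.92366]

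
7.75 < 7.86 True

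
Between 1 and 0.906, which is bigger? 1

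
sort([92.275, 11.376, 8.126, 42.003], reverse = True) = [92.275, 42.003, 11.376, 8.126]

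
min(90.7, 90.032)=90.032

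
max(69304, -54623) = 69304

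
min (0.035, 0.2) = 0.035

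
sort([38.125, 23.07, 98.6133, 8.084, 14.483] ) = [8.084, 14.483, 23.07, 38.125, 98.6133]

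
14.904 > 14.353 True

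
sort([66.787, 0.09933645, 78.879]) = [0.09933645, 66.787, 78.879]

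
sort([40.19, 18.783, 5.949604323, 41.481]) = [5.949604323, 18.783, 40.19, 41.481]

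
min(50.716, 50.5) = 50.5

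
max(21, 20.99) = 21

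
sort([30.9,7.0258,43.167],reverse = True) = [43.167,30.9,7.0258]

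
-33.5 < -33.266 True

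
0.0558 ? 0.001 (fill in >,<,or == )>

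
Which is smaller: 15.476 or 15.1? 15.1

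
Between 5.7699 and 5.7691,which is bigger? 5.7699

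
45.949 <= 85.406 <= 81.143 False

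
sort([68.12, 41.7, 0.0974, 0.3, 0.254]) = [0.0974, 0.254, 0.3, 41.7, 68.12]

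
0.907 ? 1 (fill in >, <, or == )<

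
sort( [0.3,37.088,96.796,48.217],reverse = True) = [96.796,48.217,37.088,0.3]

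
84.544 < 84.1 False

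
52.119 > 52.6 False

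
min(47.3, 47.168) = 47.168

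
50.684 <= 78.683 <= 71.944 False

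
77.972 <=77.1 False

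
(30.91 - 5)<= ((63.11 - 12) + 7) True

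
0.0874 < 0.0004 False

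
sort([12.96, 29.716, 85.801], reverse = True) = [85.801, 29.716, 12.96]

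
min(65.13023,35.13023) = 35.13023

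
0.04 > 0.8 False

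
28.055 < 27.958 False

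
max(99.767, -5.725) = 99.767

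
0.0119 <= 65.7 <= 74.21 True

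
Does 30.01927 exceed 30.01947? No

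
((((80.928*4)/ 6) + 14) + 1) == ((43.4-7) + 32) False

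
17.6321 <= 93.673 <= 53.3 False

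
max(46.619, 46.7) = 46.7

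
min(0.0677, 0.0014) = 0.0014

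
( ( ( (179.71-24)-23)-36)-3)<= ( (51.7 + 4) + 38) False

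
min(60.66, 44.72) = 44.72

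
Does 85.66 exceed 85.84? No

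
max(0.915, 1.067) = 1.067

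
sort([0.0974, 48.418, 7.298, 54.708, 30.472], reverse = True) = [54.708, 48.418, 30.472, 7.298, 0.0974]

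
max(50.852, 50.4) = 50.852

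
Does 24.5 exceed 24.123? Yes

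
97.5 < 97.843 True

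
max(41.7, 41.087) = 41.7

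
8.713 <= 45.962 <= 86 True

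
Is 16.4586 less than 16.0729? No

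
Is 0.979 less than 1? Yes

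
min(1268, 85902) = 1268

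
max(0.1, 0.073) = 0.1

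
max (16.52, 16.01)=16.52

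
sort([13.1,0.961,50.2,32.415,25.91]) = [0.961,13.1,25.91,32.415,50.2]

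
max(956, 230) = 956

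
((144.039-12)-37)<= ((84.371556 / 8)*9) False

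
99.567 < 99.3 False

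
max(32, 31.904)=32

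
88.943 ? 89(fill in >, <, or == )<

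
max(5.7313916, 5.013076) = 5.7313916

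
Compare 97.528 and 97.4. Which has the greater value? 97.528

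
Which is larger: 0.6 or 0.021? 0.6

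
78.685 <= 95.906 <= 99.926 True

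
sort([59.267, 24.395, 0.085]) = [0.085, 24.395, 59.267]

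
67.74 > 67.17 True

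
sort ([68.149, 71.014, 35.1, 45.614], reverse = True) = [71.014, 68.149, 45.614, 35.1]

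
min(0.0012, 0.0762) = 0.0012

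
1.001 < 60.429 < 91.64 True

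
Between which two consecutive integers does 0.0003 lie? 0 and 1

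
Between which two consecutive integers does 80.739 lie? 80 and 81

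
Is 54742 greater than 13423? Yes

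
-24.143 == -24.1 False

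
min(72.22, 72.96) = 72.22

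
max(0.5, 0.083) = 0.5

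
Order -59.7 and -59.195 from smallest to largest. -59.7, -59.195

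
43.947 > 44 False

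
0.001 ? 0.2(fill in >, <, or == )<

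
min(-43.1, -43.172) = -43.172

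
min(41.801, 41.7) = 41.7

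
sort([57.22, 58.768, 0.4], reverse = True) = [58.768, 57.22, 0.4]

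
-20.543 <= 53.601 True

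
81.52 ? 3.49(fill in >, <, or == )>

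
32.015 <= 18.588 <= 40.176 False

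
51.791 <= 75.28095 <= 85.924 True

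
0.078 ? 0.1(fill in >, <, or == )<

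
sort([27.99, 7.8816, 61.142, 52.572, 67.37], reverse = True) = [67.37, 61.142, 52.572, 27.99, 7.8816]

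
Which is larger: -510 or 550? 550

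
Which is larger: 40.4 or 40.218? 40.4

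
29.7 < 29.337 False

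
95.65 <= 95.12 False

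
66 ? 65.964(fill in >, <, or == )>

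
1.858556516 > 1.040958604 True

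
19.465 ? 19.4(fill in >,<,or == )>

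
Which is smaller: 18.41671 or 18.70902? 18.41671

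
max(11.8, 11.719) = 11.8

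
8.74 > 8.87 False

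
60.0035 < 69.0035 True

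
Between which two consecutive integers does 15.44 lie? 15 and 16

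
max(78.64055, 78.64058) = 78.64058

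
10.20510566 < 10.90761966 True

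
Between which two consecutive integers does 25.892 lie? 25 and 26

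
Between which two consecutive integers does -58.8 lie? -59 and -58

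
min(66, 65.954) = 65.954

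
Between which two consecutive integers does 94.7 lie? 94 and 95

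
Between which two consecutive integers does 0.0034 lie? 0 and 1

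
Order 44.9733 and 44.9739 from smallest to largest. 44.9733, 44.9739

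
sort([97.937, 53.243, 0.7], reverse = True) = [97.937, 53.243, 0.7]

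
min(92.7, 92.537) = 92.537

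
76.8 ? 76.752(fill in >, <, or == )>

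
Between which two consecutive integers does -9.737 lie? -10 and -9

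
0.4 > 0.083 True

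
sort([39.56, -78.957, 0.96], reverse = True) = [39.56, 0.96, -78.957]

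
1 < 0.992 False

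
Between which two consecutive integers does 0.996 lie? 0 and 1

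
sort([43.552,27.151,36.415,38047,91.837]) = [27.151,36.415,43.552,91.837,38047]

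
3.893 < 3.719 False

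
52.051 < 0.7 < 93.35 False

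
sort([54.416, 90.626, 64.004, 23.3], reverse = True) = [90.626, 64.004, 54.416, 23.3]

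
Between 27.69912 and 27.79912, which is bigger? 27.79912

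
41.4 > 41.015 True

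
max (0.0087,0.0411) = 0.0411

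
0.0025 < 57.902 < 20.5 False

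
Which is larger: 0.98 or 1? 1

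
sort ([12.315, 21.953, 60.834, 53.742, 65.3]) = [12.315, 21.953, 53.742, 60.834, 65.3]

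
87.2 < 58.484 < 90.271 False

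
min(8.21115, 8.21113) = 8.21113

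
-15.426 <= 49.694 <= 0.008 False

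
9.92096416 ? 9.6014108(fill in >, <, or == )>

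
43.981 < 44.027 True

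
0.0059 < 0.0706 True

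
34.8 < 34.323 False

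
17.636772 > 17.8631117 False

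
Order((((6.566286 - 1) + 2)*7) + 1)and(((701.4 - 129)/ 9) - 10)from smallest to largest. (((701.4 - 129)/ 9) - 10), ((((6.566286 - 1) + 2)*7) + 1)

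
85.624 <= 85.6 False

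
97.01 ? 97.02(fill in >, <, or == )<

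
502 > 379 True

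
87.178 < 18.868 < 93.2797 False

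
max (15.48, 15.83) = 15.83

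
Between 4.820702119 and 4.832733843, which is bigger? 4.832733843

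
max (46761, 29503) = 46761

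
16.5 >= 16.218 True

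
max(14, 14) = 14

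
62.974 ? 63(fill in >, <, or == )<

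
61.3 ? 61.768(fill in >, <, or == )<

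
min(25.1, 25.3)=25.1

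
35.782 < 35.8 True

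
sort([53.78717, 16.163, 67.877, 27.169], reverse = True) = [67.877, 53.78717, 27.169, 16.163]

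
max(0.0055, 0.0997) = 0.0997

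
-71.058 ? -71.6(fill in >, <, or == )>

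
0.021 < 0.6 True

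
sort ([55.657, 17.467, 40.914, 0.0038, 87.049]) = [0.0038, 17.467, 40.914, 55.657, 87.049]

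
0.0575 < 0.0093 False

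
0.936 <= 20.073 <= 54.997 True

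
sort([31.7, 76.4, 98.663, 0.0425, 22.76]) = [0.0425, 22.76, 31.7, 76.4, 98.663]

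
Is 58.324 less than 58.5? Yes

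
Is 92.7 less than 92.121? No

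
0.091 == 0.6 False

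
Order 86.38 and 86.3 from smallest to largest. 86.3, 86.38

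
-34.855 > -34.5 False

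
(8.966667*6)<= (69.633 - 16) False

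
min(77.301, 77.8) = 77.301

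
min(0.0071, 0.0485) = 0.0071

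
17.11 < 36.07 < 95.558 True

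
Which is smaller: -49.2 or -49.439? -49.439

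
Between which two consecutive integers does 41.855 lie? 41 and 42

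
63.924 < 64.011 True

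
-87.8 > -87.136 False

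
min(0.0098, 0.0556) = 0.0098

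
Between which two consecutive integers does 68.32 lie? 68 and 69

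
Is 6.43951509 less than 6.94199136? Yes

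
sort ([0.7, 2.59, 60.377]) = [0.7, 2.59, 60.377]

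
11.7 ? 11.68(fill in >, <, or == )>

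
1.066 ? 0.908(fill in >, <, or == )>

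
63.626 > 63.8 False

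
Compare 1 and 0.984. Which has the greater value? 1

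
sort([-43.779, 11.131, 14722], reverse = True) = [14722, 11.131, -43.779]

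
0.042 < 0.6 True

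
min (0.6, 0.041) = 0.041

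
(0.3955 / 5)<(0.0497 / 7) False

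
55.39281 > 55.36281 True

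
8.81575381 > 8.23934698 True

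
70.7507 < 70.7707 True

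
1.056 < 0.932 False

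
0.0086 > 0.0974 False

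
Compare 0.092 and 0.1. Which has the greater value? 0.1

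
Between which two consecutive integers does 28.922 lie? 28 and 29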